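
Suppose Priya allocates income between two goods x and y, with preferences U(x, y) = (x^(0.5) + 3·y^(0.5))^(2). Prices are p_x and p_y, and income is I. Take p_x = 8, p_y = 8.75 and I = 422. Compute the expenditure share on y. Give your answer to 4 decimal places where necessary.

share on y = 0.8916

With the ratio pinned down, the budget gives x* = I/(p_x + p_y·(y/x)) and y* = (y/x)·x*.
Numerically y/x = 7.523265, so x* = 422/(8 + 8.75·7.523265) = 5.7159 and y* = 7.523265·5.7159 = 43.0026.
Expenditure on y: 8.75·43.0026 = 376.2724; share = 0.8916.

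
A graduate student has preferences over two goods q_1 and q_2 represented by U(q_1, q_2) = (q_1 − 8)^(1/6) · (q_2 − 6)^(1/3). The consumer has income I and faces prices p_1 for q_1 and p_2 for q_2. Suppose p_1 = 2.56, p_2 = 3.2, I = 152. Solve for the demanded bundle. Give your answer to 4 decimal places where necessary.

q_1* = 22.625, q_2* = 29.4

Discretionary income = 152 − 8·2.56 − 6·3.2 = 112.32; q_1* = 8 + 1/3·112.32/2.56 = 22.625; q_2* = 6 + 2/3·112.32/3.2 = 29.4.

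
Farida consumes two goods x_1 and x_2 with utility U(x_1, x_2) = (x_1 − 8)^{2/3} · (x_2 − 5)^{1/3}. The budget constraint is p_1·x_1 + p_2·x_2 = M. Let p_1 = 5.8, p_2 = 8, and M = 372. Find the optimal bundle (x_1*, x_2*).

x_1* = 40.8276, x_2* = 16.9

MRS = 2·(x_2−5)/(x_1−8). Tangency with p_1/p_2 gives x_2−5 = (1/2)·(p_1/p_2)·(x_1−8).
After buying the subsistence bundle (8, 5), a share 2/3 of the remaining income goes to x_1: x_1* = 8 + 2/3·(M − 8p_1 − 5p_2)/p_1.
Discretionary income = 372 − 8·5.8 − 5·8 = 285.6; x_1* = 8 + 2/3·285.6/5.8 = 40.8276; x_2* = 5 + 1/3·285.6/8 = 16.9.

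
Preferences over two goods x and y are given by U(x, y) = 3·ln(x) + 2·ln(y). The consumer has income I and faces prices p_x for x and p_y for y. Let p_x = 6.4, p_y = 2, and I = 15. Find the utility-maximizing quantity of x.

x* = 1.4062

At p_x=6.4, p_y=2, I=15: x* = 0.6·15/6.4 = 1.4062.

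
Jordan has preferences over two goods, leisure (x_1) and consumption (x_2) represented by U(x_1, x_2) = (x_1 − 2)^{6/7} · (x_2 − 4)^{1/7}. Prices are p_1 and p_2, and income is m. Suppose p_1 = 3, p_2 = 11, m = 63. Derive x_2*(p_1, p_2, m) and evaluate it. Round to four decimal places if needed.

x_2* = 4.1688

Let x_1' = x_1−2, x_2' = x_2−4. MRS = 6·x_2'/x_1' = p_1/p_2.
Substituting into the budget: x_1* = 2 + 6/7·(m − 2·p_1 − 4·p_2)/p_1, and x_2* = 4 + 1/7·(…)/p_2.
Discretionary income = 63 − 2·3 − 4·11 = 13; x_2* = 4 + 1/7·13/11 = 4.1688.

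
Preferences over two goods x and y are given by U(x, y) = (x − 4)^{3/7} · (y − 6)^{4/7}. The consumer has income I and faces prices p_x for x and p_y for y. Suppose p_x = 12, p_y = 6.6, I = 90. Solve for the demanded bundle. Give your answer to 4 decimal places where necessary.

This is Cobb-Douglas in (x−4, y−6): tangency gives 3/7·p_y·(y−6) = 4/7·p_x·(x−4).
Substituting into the budget: x* = 4 + 3/7·(I − 4·p_x − 6·p_y)/p_x, and y* = 6 + 4/7·(…)/p_y.
Discretionary income = 90 − 4·12 − 6·6.6 = 2.4; x* = 4 + 3/7·2.4/12 = 4.0857; y* = 6 + 4/7·2.4/6.6 = 6.2078.

x* = 4.0857, y* = 6.2078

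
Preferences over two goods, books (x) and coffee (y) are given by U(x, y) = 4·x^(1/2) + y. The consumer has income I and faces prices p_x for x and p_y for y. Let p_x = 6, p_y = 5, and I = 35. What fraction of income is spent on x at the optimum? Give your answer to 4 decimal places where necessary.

share on x = 0.4762

MU_x = 2/√x, MU_y = 1. Tangency: 2/√x = p_x/p_y.
Thus x* = (2·p_y/p_x)² — independent of I — with the rest of income spent on y.
Plugging in: x* = (2·5/6)² = 2.7778, y* = 3.6667.
Expenditure on x: 6·2.7778 = 16.6667; share = 0.4762.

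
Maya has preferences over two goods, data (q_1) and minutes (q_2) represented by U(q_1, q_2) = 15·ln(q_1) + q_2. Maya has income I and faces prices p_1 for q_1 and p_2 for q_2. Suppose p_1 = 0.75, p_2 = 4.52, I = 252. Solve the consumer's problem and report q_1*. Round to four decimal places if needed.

Set MRS = p_1/p_2: (15/q_1)/1 = p_1/p_2.
So q_1*(p_1,p_2) = 15·p_2/p_1, independent of income; and q_2* = (I − 15·p_2)/p_2.
At the given prices: q_1* = 15·4.52/0.75 = 90.4.

q_1* = 90.4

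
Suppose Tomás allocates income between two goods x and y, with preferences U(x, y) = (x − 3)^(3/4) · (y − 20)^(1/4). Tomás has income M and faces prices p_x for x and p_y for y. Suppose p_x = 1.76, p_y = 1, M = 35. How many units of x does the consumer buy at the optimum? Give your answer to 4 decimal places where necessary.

x* = 7.142

Let x' = x−3, y' = y−20. MRS = 3·y'/x' = p_x/p_y.
After buying the subsistence bundle (3, 20), a share 0.75 of the remaining income goes to x: x* = 3 + 0.75·(M − 3p_x − 20p_y)/p_x.
Discretionary income = 35 − 3·1.76 − 20·1 = 9.72; x* = 3 + 0.75·9.72/1.76 = 7.142.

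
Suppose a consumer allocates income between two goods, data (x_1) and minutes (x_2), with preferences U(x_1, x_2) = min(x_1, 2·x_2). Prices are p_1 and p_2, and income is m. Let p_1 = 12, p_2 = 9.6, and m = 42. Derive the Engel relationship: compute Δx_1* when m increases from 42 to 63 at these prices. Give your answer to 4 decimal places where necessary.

Δx_1* = 1.25

With perfect complements, no substitution: consume in ratio x_1:x_2 = 2:1.
Budget: p_1·x_1 + p_2·(1/2)·x_1 = m, so (2·p_1 + p_2)·x_1 = 2·m.
Demand: x_1*(p_1,p_2,m) = 2·m/(2·p_1 + p_2), x_2* = m/(2·p_1 + p_2).
Here 2·12 + 9.6 = 33.6, giving x_1* = 2.5.
At m' = 63: x_1* = 3.75. Change: 3.75 − 2.5 = 1.25.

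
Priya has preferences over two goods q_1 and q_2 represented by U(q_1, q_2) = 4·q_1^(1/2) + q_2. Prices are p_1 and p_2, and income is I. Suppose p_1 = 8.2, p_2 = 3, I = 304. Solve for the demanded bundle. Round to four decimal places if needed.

Utility is quasi-linear in q_2; the FOC for q_1 is 2/√q_1 = p_1/p_2.
Solve: √q_1 = 2·p_2/p_1, so q_1*(p_1,p_2) = (2·p_2/p_1)², and q_2* = (I − p_1·q_1*)/p_2.
Plugging in: q_1* = (2·3/8.2)² = 0.5354, q_2* = 99.8699.

q_1* = 0.5354, q_2* = 99.8699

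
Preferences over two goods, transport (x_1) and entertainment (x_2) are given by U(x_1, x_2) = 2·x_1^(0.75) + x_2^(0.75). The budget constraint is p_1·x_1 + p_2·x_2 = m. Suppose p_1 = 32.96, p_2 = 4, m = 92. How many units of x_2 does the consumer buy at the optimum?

x_2* = 22.3605

From the CES first-order condition, 2·(x_2/x_1)^(0.25) = p_1/p_2.
Hence x_2/x_1 = ((1/2)·p_1/p_2)^(1/(0.25)), i.e. raised to the 4 power.
With the ratio pinned down, the budget gives x_1* = m/(p_1 + p_2·(x_2/x_1)) and x_2* = (x_2/x_1)·x_1*.
Numerically x_2/x_1 = 288.130255, so x_1* = 92/(32.96 + 4·288.130255) = 0.0776 and x_2* = 288.130255·0.0776 = 22.3605.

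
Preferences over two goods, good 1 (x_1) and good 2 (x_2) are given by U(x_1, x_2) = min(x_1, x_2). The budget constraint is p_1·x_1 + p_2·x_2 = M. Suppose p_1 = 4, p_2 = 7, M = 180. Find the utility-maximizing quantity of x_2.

x_2* = 16.3636

Leontief preferences: the optimum is at the kink where x_1/1 = x_2/1, i.e. x_2 = x_1.
Budget: p_1·x_1 + p_2·x_1 = M, so (p_1 + p_2)·x_1 = M.
Demand: x_1*(p_1,p_2,M) = M/(p_1 + p_2), x_2* = M/(p_1 + p_2).
Here 4 + 7 = 11, giving x_2* = 16.3636.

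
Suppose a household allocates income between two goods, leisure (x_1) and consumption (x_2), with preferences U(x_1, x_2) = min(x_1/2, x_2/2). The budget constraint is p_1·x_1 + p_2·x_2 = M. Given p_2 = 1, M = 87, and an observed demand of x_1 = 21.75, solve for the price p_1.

p_1 = 3

With perfect complements, no substitution: consume in ratio x_1:x_2 = 2:2.
Budget: p_1·x_1 + p_2·x_1 = M, so (2·p_1 + 2·p_2)·x_1 = 2·M.
Demand: x_1*(p_1,p_2,M) = 2·M/(2·p_1 + 2·p_2), x_2* = 2·M/(2·p_1 + 2·p_2).
Set x_1* = 21.75 in the demand function and solve for p_1: p_1 = 3.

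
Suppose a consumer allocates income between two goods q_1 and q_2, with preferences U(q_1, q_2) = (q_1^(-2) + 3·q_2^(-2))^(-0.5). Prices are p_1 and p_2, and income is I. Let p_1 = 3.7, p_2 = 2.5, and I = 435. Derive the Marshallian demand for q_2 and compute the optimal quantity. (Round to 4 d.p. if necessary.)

MRS = MU_q_1/MU_q_2 = (1/3)·(q_2/q_1)^(3). Set equal to p_1/p_2.
Solve for the ratio: q_2/q_1 = [3·p_1/p_2]^(1/3).
Substitute q_2 = (q_2/q_1)·q_1 into the budget: q_1* = I/(p_1 + p_2·(q_2/q_1)).
Numerically q_2/q_1 = 1.643593, so q_1* = 435/(3.7 + 2.5·1.643593) = 55.7051 and q_2* = 1.643593·55.7051 = 91.5565.

q_2* = 91.5565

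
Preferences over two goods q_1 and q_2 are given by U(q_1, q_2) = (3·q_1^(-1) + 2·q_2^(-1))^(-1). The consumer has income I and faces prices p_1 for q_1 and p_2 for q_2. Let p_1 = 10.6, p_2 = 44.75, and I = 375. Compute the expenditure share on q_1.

MU_q_1 ∝ 3·q_1^(-2), MU_q_2 ∝ 2·q_2^(-2), so MRS = (3/2)·(q_2/q_1)^(2) = p_1/p_2.
Solve for the ratio: q_2/q_1 = [(2/3)·p_1/p_2]^(0.5).
Substitute q_2 = (q_2/q_1)·q_1 into the budget: q_1* = I/(p_1 + p_2·(q_2/q_1)).
Numerically q_2/q_1 = 0.397384, so q_1* = 375/(10.6 + 44.75·0.397384) = 13.2122 and q_2* = 0.397384·13.2122 = 5.2503.
Expenditure on q_1: 10.6·13.2122 = 140.0489; share = 0.3735.

share on q_1 = 0.3735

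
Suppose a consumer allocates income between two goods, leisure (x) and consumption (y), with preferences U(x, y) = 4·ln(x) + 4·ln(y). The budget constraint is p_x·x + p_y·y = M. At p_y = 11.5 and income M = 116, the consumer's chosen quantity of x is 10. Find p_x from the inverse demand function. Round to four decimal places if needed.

p_x = 5.8

MU_x/MU_y = (4·y)/(4·x); tangency sets this equal to p_x/p_y.
Rearranging, p_y·y = p_x·x. Substituting into the budget gives p_x·x·(1 + 1) = M.
Demand: x*(p_x,p_y,M) = 0.5·M/p_x and y* = 0.5·M/p_y.
Set x* = 10 in the demand function and solve for p_x: p_x = 5.8.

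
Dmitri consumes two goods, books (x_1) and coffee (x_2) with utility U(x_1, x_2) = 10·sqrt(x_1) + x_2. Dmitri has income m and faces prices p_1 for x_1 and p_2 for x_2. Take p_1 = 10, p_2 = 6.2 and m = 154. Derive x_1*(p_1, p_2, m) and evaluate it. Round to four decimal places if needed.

MU_x_1 = 5/√x_1, MU_x_2 = 1. Tangency: 5/√x_1 = p_1/p_2.
Thus x_1* = (5·p_2/p_1)² — independent of m — with the rest of income spent on x_2.
Plugging in: x_1* = (5·6.2/10)² = 9.61.

x_1* = 9.61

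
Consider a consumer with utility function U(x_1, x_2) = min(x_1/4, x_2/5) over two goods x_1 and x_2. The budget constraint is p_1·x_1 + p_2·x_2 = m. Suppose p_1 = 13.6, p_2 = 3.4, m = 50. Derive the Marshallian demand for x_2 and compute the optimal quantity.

With perfect complements, no substitution: consume in ratio x_1:x_2 = 4:5.
Budget: p_1·x_1 + p_2·(5/4)·x_1 = m, so (4·p_1 + 5·p_2)·x_1 = 4·m.
Demand: x_1*(p_1,p_2,m) = 4·m/(4·p_1 + 5·p_2), x_2* = 5·m/(4·p_1 + 5·p_2).
Here 4·13.6 + 5·3.4 = 71.4, giving x_2* = 3.5014.

x_2* = 3.5014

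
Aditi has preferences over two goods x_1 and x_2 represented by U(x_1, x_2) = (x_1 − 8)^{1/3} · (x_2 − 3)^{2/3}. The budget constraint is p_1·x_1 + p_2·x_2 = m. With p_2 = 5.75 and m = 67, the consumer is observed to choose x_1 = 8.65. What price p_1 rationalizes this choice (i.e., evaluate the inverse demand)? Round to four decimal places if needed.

p_1 = 5

MRS = (1/2)·(x_2−3)/(x_1−8). Tangency with p_1/p_2 gives x_2−3 = 2·(p_1/p_2)·(x_1−8).
Substituting into the budget: x_1* = 8 + 1/3·(m − 8·p_1 − 3·p_2)/p_1, and x_2* = 3 + 2/3·(…)/p_2.
Set x_1* = 8.65 in the demand function and solve for p_1: p_1 = 5.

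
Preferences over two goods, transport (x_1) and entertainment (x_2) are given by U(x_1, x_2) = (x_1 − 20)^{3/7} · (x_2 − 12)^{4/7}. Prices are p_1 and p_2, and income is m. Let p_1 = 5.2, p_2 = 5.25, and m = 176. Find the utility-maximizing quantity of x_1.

x_1* = 20.7418

After buying the subsistence bundle (20, 12), a share 3/7 of the remaining income goes to x_1: x_1* = 20 + 3/7·(m − 20p_1 − 12p_2)/p_1.
Discretionary income = 176 − 20·5.2 − 12·5.25 = 9; x_1* = 20 + 3/7·9/5.2 = 20.7418.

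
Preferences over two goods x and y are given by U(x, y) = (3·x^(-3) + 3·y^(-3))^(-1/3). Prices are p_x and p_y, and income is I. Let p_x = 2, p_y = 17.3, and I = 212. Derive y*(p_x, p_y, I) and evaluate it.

MRS = MU_x/MU_y = (y/x)^(4). Set equal to p_x/p_y.
Hence y/x = (p_x/p_y)^(1/(4)), i.e. raised to the 0.25 power.
Substitute y = (y/x)·x into the budget: x* = I/(p_x + p_y·(y/x)).
Numerically y/x = 0.583104, so x* = 212/(2 + 17.3·0.583104) = 17.5385 and y* = 0.583104·17.5385 = 10.2268.

y* = 10.2268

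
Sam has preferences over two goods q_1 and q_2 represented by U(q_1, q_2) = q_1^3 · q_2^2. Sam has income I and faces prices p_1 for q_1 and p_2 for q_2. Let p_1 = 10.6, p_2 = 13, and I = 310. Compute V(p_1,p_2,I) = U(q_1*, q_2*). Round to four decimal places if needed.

The MRS is (3/2)·q_2/q_1. Set MRS = p_1/p_2.
Rearranging, p_2·q_2 = (2/3)·p_1·q_1. Substituting into the budget gives p_1·q_1·(1 + (2/3)) = I.
Demand: q_1*(p_1,p_2,I) = 0.6·I/p_1 and q_2* = 0.4·I/p_2.
At p_1=10.6, p_2=13, I=310: q_1* = 0.6·310/10.6 = 17.5472, q_2* = 9.5385.
Utility at the optimum: U(17.5472, 9.5385) = 491561.5473.

V = 491561.5473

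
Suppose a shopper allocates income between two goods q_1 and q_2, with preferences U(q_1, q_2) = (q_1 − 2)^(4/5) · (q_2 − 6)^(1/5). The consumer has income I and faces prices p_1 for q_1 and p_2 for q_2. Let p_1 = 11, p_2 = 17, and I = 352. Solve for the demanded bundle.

Discretionary income = 352 − 2·11 − 6·17 = 228; q_1* = 2 + 0.8·228/11 = 18.5818; q_2* = 6 + 0.2·228/17 = 8.6824.

q_1* = 18.5818, q_2* = 8.6824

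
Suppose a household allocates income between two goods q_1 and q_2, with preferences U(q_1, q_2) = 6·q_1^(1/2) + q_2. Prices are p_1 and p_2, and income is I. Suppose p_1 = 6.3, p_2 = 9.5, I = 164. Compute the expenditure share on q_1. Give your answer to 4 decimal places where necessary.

share on q_1 = 0.7861

Utility is quasi-linear in q_2; the FOC for q_1 is 3/√q_1 = p_1/p_2.
Solve: √q_1 = 3·p_2/p_1, so q_1*(p_1,p_2) = (3·p_2/p_1)², and q_2* = (I − p_1·q_1*)/p_2.
Plugging in: q_1* = (3·9.5/6.3)² = 20.4649, q_2* = 3.6917.
Expenditure on q_1: 6.3·20.4649 = 128.9286; share = 0.7861.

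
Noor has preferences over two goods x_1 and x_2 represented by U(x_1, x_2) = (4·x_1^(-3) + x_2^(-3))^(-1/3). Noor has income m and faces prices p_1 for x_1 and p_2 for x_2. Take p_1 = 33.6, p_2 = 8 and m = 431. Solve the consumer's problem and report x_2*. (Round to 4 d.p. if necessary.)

Numerically x_2/x_1 = 1.012272, so x_1* = 431/(33.6 + 8·1.012272) = 10.3362 and x_2* = 1.012272·10.3362 = 10.463.

x_2* = 10.463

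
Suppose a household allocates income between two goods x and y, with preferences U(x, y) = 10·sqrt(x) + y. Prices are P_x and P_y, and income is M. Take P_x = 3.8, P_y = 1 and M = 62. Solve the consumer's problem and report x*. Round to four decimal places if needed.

Utility is quasi-linear in y; the FOC for x is 5/√x = P_x/P_y.
Solve: √x = 5·P_y/P_x, so x*(P_x,P_y) = (5·P_y/P_x)², and y* = (M − P_x·x*)/P_y.
Plugging in: x* = (5·1/3.8)² = 1.7313.

x* = 1.7313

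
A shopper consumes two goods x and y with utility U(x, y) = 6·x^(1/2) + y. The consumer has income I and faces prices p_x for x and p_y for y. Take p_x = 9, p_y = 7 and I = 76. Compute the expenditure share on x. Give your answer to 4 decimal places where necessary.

share on x = 0.6447

Set MRS = p_x/p_y: 3·x^(−1/2) = p_x/p_y.
Solve: √x = 3·p_y/p_x, so x*(p_x,p_y) = (3·p_y/p_x)², and y* = (I − p_x·x*)/p_y.
Plugging in: x* = (3·7/9)² = 5.4444, y* = 3.8571.
Expenditure on x: 9·5.4444 = 49; share = 0.6447.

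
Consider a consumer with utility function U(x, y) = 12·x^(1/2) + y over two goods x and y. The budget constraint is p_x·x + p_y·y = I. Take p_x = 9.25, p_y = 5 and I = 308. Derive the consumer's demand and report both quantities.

x* = 10.5186, y* = 42.1405

Utility is quasi-linear in y; the FOC for x is 6/√x = p_x/p_y.
Thus x* = (6·p_y/p_x)² — independent of I — with the rest of income spent on y.
Plugging in: x* = (6·5/9.25)² = 10.5186, y* = 42.1405.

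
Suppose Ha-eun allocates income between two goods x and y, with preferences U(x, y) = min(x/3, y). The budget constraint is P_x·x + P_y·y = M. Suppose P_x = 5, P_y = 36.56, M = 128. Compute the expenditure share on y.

share on y = 0.7091

Demand: x*(P_x,P_y,M) = 3·M/(3·P_x + P_y), y* = M/(3·P_x + P_y).
Here 3·5 + 36.56 = 51.56, giving x* = 7.4476 and y* = 2.4825.
Expenditure on y: 36.56·2.4825 = 90.7618; share = 0.7091.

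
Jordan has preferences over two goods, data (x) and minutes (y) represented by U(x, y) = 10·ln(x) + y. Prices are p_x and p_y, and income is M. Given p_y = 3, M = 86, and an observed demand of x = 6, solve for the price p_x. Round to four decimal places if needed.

p_x = 5

Set MRS = p_x/p_y: (10/x)/1 = p_x/p_y.
So x*(p_x,p_y) = 10·p_y/p_x, independent of income; and y* = (M − 10·p_y)/p_y.
Set x* = 6 in the demand function and solve for p_x: p_x = 5.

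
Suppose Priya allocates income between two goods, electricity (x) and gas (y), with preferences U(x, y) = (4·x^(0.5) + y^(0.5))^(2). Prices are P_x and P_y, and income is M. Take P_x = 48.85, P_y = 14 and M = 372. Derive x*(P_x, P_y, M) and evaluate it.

Substitute y = (y/x)·x into the budget: x* = M/(P_x + P_y·(y/x)).
Numerically y/x = 0.760945, so x* = 372/(48.85 + 14·0.760945) = 6.2518.

x* = 6.2518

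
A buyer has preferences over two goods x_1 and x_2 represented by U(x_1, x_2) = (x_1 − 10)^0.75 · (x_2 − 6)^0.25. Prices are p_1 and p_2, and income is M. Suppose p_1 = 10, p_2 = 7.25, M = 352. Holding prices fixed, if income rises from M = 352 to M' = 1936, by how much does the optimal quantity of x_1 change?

Δx_1* = 118.8

Let x_1' = x_1−10, x_2' = x_2−6. MRS = 3·x_2'/x_1' = p_1/p_2.
After buying the subsistence bundle (10, 6), a share 0.75 of the remaining income goes to x_1: x_1* = 10 + 0.75·(M − 10p_1 − 6p_2)/p_1.
Discretionary income = 352 − 10·10 − 6·7.25 = 208.5; x_1* = 10 + 0.75·208.5/10 = 25.6375.
At M' = 1936: x_1* = 144.4375. Change: 144.4375 − 25.6375 = 118.8.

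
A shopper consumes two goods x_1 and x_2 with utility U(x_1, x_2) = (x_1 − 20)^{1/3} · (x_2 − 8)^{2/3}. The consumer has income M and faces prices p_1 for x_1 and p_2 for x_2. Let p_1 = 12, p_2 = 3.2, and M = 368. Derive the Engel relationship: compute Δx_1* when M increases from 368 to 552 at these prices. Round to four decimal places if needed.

Δx_1* = 5.1111

This is Cobb-Douglas in (x_1−20, x_2−8): tangency gives 1/3·p_2·(x_2−8) = 2/3·p_1·(x_1−20).
After buying the subsistence bundle (20, 8), a share 1/3 of the remaining income goes to x_1: x_1* = 20 + 1/3·(M − 20p_1 − 8p_2)/p_1.
Discretionary income = 368 − 20·12 − 8·3.2 = 102.4; x_1* = 20 + 1/3·102.4/12 = 22.8444.
At M' = 552: x_1* = 27.9556. Change: 27.9556 − 22.8444 = 5.1111.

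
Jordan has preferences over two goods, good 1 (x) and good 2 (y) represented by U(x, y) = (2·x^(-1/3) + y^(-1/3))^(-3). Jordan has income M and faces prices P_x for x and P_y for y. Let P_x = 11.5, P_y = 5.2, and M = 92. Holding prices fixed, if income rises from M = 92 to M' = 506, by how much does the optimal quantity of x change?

MRS = MU_x/MU_y = 2·(y/x)^(4/3). Set equal to P_x/P_y.
Solve for the ratio: y/x = [(1/2)·P_x/P_y]^(0.75).
With the ratio pinned down, the budget gives x* = M/(P_x + P_y·(y/x)) and y* = (y/x)·x*.
Numerically y/x = 1.078322, so x* = 92/(11.5 + 5.2·1.078322) = 5.3778.
At M' = 506: x* = 29.5781. Change: 29.5781 − 5.3778 = 24.2002.

Δx* = 24.2002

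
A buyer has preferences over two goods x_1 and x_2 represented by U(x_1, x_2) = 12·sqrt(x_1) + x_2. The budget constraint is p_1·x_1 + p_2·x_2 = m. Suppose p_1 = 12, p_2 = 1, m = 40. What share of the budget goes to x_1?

MU_x_1 = 6/√x_1, MU_x_2 = 1. Tangency: 6/√x_1 = p_1/p_2.
Thus x_1* = (6·p_2/p_1)² — independent of m — with the rest of income spent on x_2.
Plugging in: x_1* = (6·1/12)² = 0.25, x_2* = 37.
Expenditure on x_1: 12·0.25 = 3; share = 0.075.

share on x_1 = 0.075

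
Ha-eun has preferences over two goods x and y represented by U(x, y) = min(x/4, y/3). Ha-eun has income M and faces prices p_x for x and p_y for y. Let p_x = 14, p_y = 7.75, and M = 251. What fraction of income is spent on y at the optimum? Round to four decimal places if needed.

With perfect complements, no substitution: consume in ratio x:y = 4:3.
Budget: p_x·x + p_y·(3/4)·x = M, so (4·p_x + 3·p_y)·x = 4·M.
Demand: x*(p_x,p_y,M) = 4·M/(4·p_x + 3·p_y), y* = 3·M/(4·p_x + 3·p_y).
Here 4·14 + 3·7.75 = 79.25, giving x* = 12.6688 and y* = 9.5016.
Expenditure on y: 7.75·9.5016 = 73.6372; share = 0.2934.

share on y = 0.2934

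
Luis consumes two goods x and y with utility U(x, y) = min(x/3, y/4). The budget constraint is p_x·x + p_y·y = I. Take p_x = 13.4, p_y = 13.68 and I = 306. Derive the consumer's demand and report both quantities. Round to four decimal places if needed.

With perfect complements, no substitution: consume in ratio x:y = 3:4.
Budget: p_x·x + p_y·(4/3)·x = I, so (3·p_x + 4·p_y)·x = 3·I.
Demand: x*(p_x,p_y,I) = 3·I/(3·p_x + 4·p_y), y* = 4·I/(3·p_x + 4·p_y).
Here 3·13.4 + 4·13.68 = 94.92, giving x* = 9.6713 and y* = 12.8951.

x* = 9.6713, y* = 12.8951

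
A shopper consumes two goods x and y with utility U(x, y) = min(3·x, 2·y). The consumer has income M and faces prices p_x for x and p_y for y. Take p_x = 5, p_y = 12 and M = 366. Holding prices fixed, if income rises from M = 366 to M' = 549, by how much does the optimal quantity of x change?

Leontief preferences: the optimum is at the kink where x/2 = y/3, i.e. y = (3/2)·x.
Budget: p_x·x + p_y·(3/2)·x = M, so (2·p_x + 3·p_y)·x = 2·M.
Demand: x*(p_x,p_y,M) = 2·M/(2·p_x + 3·p_y), y* = 3·M/(2·p_x + 3·p_y).
Here 2·5 + 3·12 = 46, giving x* = 15.913.
At M' = 549: x* = 23.8696. Change: 23.8696 − 15.913 = 7.9565.

Δx* = 7.9565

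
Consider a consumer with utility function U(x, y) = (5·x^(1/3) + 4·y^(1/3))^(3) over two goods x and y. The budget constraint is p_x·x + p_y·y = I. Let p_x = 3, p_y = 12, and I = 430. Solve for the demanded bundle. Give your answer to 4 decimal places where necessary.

From the CES first-order condition, (5/4)·(y/x)^(2/3) = p_x/p_y.
Solve for the ratio: y/x = [(4/5)·p_x/p_y]^(1.5).
With the ratio pinned down, the budget gives x* = I/(p_x + p_y·(y/x)) and y* = (y/x)·x*.
Numerically y/x = 0.089443, so x* = 430/(3 + 12·0.089443) = 105.5652 and y* = 0.089443·105.5652 = 9.442.

x* = 105.5652, y* = 9.442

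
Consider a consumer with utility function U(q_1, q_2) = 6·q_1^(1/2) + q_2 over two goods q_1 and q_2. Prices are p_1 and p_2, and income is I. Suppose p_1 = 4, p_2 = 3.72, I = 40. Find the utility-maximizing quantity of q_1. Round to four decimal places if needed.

q_1* = 7.7841

Utility is quasi-linear in q_2; the FOC for q_1 is 3/√q_1 = p_1/p_2.
Thus q_1* = (3·p_2/p_1)² — independent of I — with the rest of income spent on q_2.
Plugging in: q_1* = (3·3.72/4)² = 7.7841.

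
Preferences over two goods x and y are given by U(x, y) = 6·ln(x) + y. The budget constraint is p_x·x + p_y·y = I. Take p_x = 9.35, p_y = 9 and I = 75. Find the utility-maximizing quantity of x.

x* = 5.7754

Set MRS = p_x/p_y: (6/x)/1 = p_x/p_y.
So x*(p_x,p_y) = 6·p_y/p_x, independent of income; and y* = (I − 6·p_y)/p_y.
At the given prices: x* = 6·9/9.35 = 5.7754.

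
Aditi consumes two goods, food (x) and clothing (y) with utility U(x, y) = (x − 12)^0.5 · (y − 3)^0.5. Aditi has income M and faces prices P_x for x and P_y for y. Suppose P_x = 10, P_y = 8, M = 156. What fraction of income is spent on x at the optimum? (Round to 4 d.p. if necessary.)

MRS = (y−3)/(x−12). Tangency with P_x/P_y gives y−3 = (P_x/P_y)·(x−12).
After buying the subsistence bundle (12, 3), a share 0.5 of the remaining income goes to x: x* = 12 + 0.5·(M − 12P_x − 3P_y)/P_x.
Discretionary income = 156 − 12·10 − 3·8 = 12; x* = 12 + 0.5·12/10 = 12.6; y* = 3 + 0.5·12/8 = 3.75.
Expenditure on x: 10·12.6 = 126; share = 0.8077.

share on x = 0.8077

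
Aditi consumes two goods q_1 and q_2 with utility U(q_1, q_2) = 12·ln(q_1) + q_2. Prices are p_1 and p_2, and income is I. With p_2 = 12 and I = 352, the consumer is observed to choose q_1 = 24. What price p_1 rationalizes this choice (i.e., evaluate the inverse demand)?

MU_q_1 = 12/q_1, MU_q_2 = 1. Tangency: 12/q_1 = p_1/p_2.
So q_1*(p_1,p_2) = 12·p_2/p_1, independent of income; and q_2* = (I − 12·p_2)/p_2.
Set q_1* = 24 in the demand function and solve for p_1: p_1 = 6.

p_1 = 6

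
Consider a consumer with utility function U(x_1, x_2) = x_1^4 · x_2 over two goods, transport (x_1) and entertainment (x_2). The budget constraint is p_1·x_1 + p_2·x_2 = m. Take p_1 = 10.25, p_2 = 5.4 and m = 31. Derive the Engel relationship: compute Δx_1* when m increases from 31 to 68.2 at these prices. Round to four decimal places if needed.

The MRS is 4·x_2/x_1. Set MRS = p_1/p_2.
Rearranging, p_2·x_2 = (1/4)·p_1·x_1. Substituting into the budget gives p_1·x_1·(1 + (1/4)) = m.
Demand: x_1*(p_1,p_2,m) = 0.8·m/p_1 and x_2* = 0.2·m/p_2.
At p_1=10.25, p_2=5.4, m=31: x_1* = 0.8·31/10.25 = 2.4195.
At m' = 68.2: x_1* = 5.3229. Change: 5.3229 − 2.4195 = 2.9034.

Δx_1* = 2.9034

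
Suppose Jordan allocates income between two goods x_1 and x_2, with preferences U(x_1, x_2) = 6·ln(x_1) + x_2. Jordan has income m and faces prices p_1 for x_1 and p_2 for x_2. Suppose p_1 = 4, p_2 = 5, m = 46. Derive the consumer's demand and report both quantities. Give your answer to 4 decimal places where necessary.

x_1* = 7.5, x_2* = 3.2

Set MRS = p_1/p_2: (6/x_1)/1 = p_1/p_2.
So x_1*(p_1,p_2) = 6·p_2/p_1, independent of income; and x_2* = (m − 6·p_2)/p_2.
At the given prices: x_1* = 6·5/4 = 7.5, and x_2* = 3.2.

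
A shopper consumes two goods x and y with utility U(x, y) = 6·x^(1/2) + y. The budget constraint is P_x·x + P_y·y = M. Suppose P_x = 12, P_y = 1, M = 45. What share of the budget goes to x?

Set MRS = P_x/P_y: 3·x^(−1/2) = P_x/P_y.
Thus x* = (3·P_y/P_x)² — independent of M — with the rest of income spent on y.
Plugging in: x* = (3·1/12)² = 0.0625, y* = 44.25.
Expenditure on x: 12·0.0625 = 0.75; share = 0.0167.

share on x = 0.0167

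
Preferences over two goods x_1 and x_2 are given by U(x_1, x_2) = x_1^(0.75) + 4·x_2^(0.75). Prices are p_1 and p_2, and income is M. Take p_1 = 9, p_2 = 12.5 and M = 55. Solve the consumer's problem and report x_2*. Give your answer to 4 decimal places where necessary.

MU_x_1 ∝ x_1^(-0.25), MU_x_2 ∝ 4·x_2^(-0.25), so MRS = (1/4)·(x_2/x_1)^(0.25) = p_1/p_2.
Hence x_2/x_1 = (4·p_1/p_2)^(1/(0.25)), i.e. raised to the 4 power.
With the ratio pinned down, the budget gives x_1* = M/(p_1 + p_2·(x_2/x_1)) and x_2* = (x_2/x_1)·x_1*.
Numerically x_2/x_1 = 68.797071, so x_1* = 55/(9 + 12.5·68.797071) = 0.0633 and x_2* = 68.797071·0.0633 = 4.3544.

x_2* = 4.3544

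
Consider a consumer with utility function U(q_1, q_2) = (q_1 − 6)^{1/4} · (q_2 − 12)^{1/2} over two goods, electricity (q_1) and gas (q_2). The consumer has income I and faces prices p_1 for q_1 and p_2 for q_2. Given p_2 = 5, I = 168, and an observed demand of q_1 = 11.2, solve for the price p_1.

p_1 = 5

Let q_1' = q_1−6, q_2' = q_2−12. MRS = (1/2)·q_2'/q_1' = p_1/p_2.
After buying the subsistence bundle (6, 12), a share 1/3 of the remaining income goes to q_1: q_1* = 6 + 1/3·(I − 6p_1 − 12p_2)/p_1.
Set q_1* = 11.2 in the demand function and solve for p_1: p_1 = 5.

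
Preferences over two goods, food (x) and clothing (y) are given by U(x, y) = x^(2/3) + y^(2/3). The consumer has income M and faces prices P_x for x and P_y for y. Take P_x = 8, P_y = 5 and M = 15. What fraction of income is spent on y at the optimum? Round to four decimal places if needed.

MRS = MU_x/MU_y = (y/x)^(1/3). Set equal to P_x/P_y.
Solve for the ratio: y/x = [P_x/P_y]^(3).
With the ratio pinned down, the budget gives x* = M/(P_x + P_y·(y/x)) and y* = (y/x)·x*.
Numerically y/x = 4.096, so x* = 15/(8 + 5·4.096) = 0.5267 and y* = 4.096·0.5267 = 2.1573.
Expenditure on y: 5·2.1573 = 10.7865; share = 0.7191.

share on y = 0.7191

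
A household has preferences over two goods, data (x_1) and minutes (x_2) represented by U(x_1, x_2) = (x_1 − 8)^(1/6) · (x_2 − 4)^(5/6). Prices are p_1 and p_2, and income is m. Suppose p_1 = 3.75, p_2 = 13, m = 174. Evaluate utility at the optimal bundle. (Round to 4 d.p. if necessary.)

MRS = (1/5)·(x_2−4)/(x_1−8). Tangency with p_1/p_2 gives x_2−4 = 5·(p_1/p_2)·(x_1−8).
After buying the subsistence bundle (8, 4), a share 1/6 of the remaining income goes to x_1: x_1* = 8 + 1/6·(m − 8p_1 − 4p_2)/p_1.
Discretionary income = 174 − 8·3.75 − 4·13 = 92; x_1* = 8 + 1/6·92/3.75 = 12.0889; x_2* = 4 + 5/6·92/13 = 9.8974.
Utility at the optimum: U(12.0889, 9.8974) = 5.5482.

V = 5.5482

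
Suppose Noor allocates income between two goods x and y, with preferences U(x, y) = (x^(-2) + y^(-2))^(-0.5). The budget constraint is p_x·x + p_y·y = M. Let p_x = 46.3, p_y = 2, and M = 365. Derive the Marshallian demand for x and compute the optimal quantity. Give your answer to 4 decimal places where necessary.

x* = 7.0192

With the ratio pinned down, the budget gives x* = M/(p_x + p_y·(y/x)) and y* = (y/x)·x*.
Numerically y/x = 2.850036, so x* = 365/(46.3 + 2·2.850036) = 7.0192.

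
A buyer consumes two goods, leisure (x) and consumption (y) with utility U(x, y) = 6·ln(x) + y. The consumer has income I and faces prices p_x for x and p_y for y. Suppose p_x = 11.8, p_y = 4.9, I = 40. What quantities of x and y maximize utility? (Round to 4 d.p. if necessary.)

Set MRS = p_x/p_y: (6/x)/1 = p_x/p_y.
So x*(p_x,p_y) = 6·p_y/p_x, independent of income; and y* = (I − 6·p_y)/p_y.
At the given prices: x* = 6·4.9/11.8 = 2.4915, and y* = 2.1633.

x* = 2.4915, y* = 2.1633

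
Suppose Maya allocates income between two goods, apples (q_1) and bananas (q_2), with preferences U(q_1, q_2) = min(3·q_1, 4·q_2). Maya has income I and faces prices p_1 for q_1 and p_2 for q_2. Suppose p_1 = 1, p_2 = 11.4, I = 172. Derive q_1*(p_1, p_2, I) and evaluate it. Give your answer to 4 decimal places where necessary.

Demand: q_1*(p_1,p_2,I) = 4·I/(4·p_1 + 3·p_2), q_2* = 3·I/(4·p_1 + 3·p_2).
Here 4·1 + 3·11.4 = 38.2, giving q_1* = 18.0105.

q_1* = 18.0105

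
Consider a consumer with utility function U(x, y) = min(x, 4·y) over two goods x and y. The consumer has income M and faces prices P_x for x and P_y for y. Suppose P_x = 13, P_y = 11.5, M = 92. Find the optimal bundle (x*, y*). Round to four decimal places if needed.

x* = 5.7953, y* = 1.4488

With perfect complements, no substitution: consume in ratio x:y = 4:1.
Budget: P_x·x + P_y·(1/4)·x = M, so (4·P_x + P_y)·x = 4·M.
Demand: x*(P_x,P_y,M) = 4·M/(4·P_x + P_y), y* = M/(4·P_x + P_y).
Here 4·13 + 11.5 = 63.5, giving x* = 5.7953 and y* = 1.4488.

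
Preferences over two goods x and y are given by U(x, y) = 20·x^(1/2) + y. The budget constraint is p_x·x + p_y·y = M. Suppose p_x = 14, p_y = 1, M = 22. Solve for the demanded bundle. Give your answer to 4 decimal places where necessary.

x* = 0.5102, y* = 14.8571

Solve: √x = 10·p_y/p_x, so x*(p_x,p_y) = (10·p_y/p_x)², and y* = (M − p_x·x*)/p_y.
Plugging in: x* = (10·1/14)² = 0.5102, y* = 14.8571.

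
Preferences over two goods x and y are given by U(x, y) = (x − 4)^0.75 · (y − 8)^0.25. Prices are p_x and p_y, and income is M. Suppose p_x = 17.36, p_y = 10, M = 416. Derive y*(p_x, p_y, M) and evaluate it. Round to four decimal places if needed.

y* = 14.664

Let x' = x−4, y' = y−8. MRS = 3·y'/x' = p_x/p_y.
After buying the subsistence bundle (4, 8), a share 0.75 of the remaining income goes to x: x* = 4 + 0.75·(M − 4p_x − 8p_y)/p_x.
Discretionary income = 416 − 4·17.36 − 8·10 = 266.56; y* = 8 + 0.25·266.56/10 = 14.664.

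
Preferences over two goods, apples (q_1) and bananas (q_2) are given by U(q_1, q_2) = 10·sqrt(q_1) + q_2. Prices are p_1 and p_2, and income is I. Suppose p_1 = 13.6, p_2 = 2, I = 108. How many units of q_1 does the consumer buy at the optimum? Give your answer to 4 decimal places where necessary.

q_1* = 0.5407

MU_q_1 = 5/√q_1, MU_q_2 = 1. Tangency: 5/√q_1 = p_1/p_2.
Solve: √q_1 = 5·p_2/p_1, so q_1*(p_1,p_2) = (5·p_2/p_1)², and q_2* = (I − p_1·q_1*)/p_2.
Plugging in: q_1* = (5·2/13.6)² = 0.5407.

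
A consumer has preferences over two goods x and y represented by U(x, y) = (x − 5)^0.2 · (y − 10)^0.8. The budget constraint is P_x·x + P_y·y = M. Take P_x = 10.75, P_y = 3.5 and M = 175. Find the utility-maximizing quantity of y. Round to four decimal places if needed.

Substituting into the budget: x* = 5 + 0.2·(M − 5·P_x − 10·P_y)/P_x, and y* = 10 + 0.8·(…)/P_y.
Discretionary income = 175 − 5·10.75 − 10·3.5 = 86.25; y* = 10 + 0.8·86.25/3.5 = 29.7143.

y* = 29.7143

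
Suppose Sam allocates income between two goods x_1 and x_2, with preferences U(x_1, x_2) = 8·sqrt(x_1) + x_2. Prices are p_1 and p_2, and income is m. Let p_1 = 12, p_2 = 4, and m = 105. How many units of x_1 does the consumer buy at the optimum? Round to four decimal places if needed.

Thus x_1* = (4·p_2/p_1)² — independent of m — with the rest of income spent on x_2.
Plugging in: x_1* = (4·4/12)² = 1.7778.

x_1* = 1.7778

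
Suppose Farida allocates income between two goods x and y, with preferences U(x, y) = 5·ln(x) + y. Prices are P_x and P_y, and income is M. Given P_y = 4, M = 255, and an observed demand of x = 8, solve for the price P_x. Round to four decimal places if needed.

P_x = 2.5

MU_x = 5/x, MU_y = 1. Tangency: 5/x = P_x/P_y.
So x*(P_x,P_y) = 5·P_y/P_x, independent of income; and y* = (M − 5·P_y)/P_y.
Set x* = 8 in the demand function and solve for P_x: P_x = 2.5.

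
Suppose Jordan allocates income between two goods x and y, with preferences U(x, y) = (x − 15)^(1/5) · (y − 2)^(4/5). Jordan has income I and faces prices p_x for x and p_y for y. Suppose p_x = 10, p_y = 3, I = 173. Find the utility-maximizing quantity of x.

MRS = (1/4)·(y−2)/(x−15). Tangency with p_x/p_y gives y−2 = 4·(p_x/p_y)·(x−15).
After buying the subsistence bundle (15, 2), a share 0.2 of the remaining income goes to x: x* = 15 + 0.2·(I − 15p_x − 2p_y)/p_x.
Discretionary income = 173 − 15·10 − 2·3 = 17; x* = 15 + 0.2·17/10 = 15.34.

x* = 15.34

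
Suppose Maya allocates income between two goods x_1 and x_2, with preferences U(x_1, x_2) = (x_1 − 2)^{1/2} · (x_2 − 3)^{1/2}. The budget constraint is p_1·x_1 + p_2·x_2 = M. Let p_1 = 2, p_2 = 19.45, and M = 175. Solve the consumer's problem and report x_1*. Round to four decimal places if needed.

x_1* = 30.1625

This is Cobb-Douglas in (x_1−2, x_2−3): tangency gives 0.5·p_2·(x_2−3) = 0.5·p_1·(x_1−2).
Substituting into the budget: x_1* = 2 + 0.5·(M − 2·p_1 − 3·p_2)/p_1, and x_2* = 3 + 0.5·(…)/p_2.
Discretionary income = 175 − 2·2 − 3·19.45 = 112.65; x_1* = 2 + 0.5·112.65/2 = 30.1625.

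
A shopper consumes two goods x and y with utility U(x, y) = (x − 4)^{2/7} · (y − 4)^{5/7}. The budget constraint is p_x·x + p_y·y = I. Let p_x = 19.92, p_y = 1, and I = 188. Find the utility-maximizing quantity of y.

This is Cobb-Douglas in (x−4, y−4): tangency gives 2/7·p_y·(y−4) = 5/7·p_x·(x−4).
After buying the subsistence bundle (4, 4), a share 2/7 of the remaining income goes to x: x* = 4 + 2/7·(I − 4p_x − 4p_y)/p_x.
Discretionary income = 188 − 4·19.92 − 4·1 = 104.32; y* = 4 + 5/7·104.32/1 = 78.5143.

y* = 78.5143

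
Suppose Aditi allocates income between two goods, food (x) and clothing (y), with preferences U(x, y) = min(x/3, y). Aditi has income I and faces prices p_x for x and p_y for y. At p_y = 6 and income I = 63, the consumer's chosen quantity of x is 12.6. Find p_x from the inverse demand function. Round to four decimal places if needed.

p_x = 3

With perfect complements, no substitution: consume in ratio x:y = 3:1.
Budget: p_x·x + p_y·(1/3)·x = I, so (3·p_x + p_y)·x = 3·I.
Demand: x*(p_x,p_y,I) = 3·I/(3·p_x + p_y), y* = I/(3·p_x + p_y).
Set x* = 12.6 in the demand function and solve for p_x: p_x = 3.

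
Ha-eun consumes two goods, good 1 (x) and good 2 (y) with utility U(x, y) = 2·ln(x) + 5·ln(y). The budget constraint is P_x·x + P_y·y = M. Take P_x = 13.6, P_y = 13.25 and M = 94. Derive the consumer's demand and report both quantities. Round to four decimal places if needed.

Demand: x*(P_x,P_y,M) = 2/7·M/P_x and y* = 5/7·M/P_y.
At P_x=13.6, P_y=13.25, M=94: x* = 2/7·94/13.6 = 1.9748, y* = 5.0674.

x* = 1.9748, y* = 5.0674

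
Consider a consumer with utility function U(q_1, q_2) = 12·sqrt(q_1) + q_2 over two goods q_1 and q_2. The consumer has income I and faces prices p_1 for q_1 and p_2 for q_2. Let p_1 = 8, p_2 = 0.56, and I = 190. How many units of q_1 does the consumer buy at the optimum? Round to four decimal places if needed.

Utility is quasi-linear in q_2; the FOC for q_1 is 6/√q_1 = p_1/p_2.
Thus q_1* = (6·p_2/p_1)² — independent of I — with the rest of income spent on q_2.
Plugging in: q_1* = (6·0.56/8)² = 0.1764.

q_1* = 0.1764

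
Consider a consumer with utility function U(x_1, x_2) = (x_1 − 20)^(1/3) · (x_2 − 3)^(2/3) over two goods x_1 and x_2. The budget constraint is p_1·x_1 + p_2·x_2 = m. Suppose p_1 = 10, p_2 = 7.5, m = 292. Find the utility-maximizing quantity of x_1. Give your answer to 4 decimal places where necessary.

x_1* = 22.3167

Substituting into the budget: x_1* = 20 + 1/3·(m − 20·p_1 − 3·p_2)/p_1, and x_2* = 3 + 2/3·(…)/p_2.
Discretionary income = 292 − 20·10 − 3·7.5 = 69.5; x_1* = 20 + 1/3·69.5/10 = 22.3167.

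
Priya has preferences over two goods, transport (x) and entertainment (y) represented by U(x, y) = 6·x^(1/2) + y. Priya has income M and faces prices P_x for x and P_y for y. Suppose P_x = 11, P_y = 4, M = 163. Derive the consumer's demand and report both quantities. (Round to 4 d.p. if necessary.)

x* = 1.1901, y* = 37.4773

Set MRS = P_x/P_y: 3·x^(−1/2) = P_x/P_y.
Solve: √x = 3·P_y/P_x, so x*(P_x,P_y) = (3·P_y/P_x)², and y* = (M − P_x·x*)/P_y.
Plugging in: x* = (3·4/11)² = 1.1901, y* = 37.4773.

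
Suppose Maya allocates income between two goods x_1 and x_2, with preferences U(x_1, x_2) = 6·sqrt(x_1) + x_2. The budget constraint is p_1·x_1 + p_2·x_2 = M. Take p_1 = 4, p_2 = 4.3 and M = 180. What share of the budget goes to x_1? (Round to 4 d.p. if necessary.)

Set MRS = p_1/p_2: 3·x_1^(−1/2) = p_1/p_2.
Thus x_1* = (3·p_2/p_1)² — independent of M — with the rest of income spent on x_2.
Plugging in: x_1* = (3·4.3/4)² = 10.4006, x_2* = 32.1855.
Expenditure on x_1: 4·10.4006 = 41.6025; share = 0.2311.

share on x_1 = 0.2311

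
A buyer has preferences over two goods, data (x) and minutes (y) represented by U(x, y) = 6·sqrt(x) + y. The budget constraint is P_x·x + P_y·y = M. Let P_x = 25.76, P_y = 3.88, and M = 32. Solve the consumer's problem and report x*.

Set MRS = P_x/P_y: 3·x^(−1/2) = P_x/P_y.
Solve: √x = 3·P_y/P_x, so x*(P_x,P_y) = (3·P_y/P_x)², and y* = (M − P_x·x*)/P_y.
Plugging in: x* = (3·3.88/25.76)² = 0.2042.

x* = 0.2042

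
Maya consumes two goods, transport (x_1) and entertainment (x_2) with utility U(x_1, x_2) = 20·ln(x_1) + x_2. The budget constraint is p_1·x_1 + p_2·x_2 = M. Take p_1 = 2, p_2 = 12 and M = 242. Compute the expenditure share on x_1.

share on x_1 = 0.9917

Set MRS = p_1/p_2: (20/x_1)/1 = p_1/p_2.
So x_1*(p_1,p_2) = 20·p_2/p_1, independent of income; and x_2* = (M − 20·p_2)/p_2.
At the given prices: x_1* = 20·12/2 = 120, and x_2* = 0.1667.
Expenditure on x_1: 2·120 = 240; share = 0.9917.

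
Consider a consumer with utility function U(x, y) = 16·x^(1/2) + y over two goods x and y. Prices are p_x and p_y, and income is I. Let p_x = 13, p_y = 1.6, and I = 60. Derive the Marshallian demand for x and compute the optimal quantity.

Solve: √x = 8·p_y/p_x, so x*(p_x,p_y) = (8·p_y/p_x)², and y* = (I − p_x·x*)/p_y.
Plugging in: x* = (8·1.6/13)² = 0.9695.

x* = 0.9695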